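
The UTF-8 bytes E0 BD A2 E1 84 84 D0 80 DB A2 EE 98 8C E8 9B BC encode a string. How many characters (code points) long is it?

Byte at offset 0: 0xE0 = 11100000 → 3-byte char (#1). Advance 3.
Byte at offset 3: 0xE1 = 11100001 → 3-byte char (#2). Advance 3.
Byte at offset 6: 0xD0 = 11010000 → 2-byte char (#3). Advance 2.
Byte at offset 8: 0xDB = 11011011 → 2-byte char (#4). Advance 2.
Byte at offset 10: 0xEE = 11101110 → 3-byte char (#5). Advance 3.
Byte at offset 13: 0xE8 = 11101000 → 3-byte char (#6). Advance 3.
Reached end at offset 16 after 6 code points.

6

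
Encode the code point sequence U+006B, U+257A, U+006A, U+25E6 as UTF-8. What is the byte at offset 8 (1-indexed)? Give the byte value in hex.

1-indexed offset 8 is 0-indexed offset 7.
U+006B → 1-byte form 6B at offsets 0–0.
U+257A → 3-byte form E2 95 BA at offsets 1–3.
U+006A → 1-byte form 6A at offsets 4–4.
U+25E6 → 3-byte form E2 97 A6 at offsets 5–7.
Offset 7 falls in char 4's range; it's byte 3 of E2 97 A6 = 0xA6.

0xA6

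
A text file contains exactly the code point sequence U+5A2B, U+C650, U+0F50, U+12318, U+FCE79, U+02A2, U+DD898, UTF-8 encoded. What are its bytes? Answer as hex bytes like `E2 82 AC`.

U+5A2B: 3-byte form → E5 A8 AB.
U+C650: 3-byte form → EC 99 90.
U+0F50: 3-byte form → E0 BD 90.
U+12318: 4-byte form → F0 92 8C 98.
U+FCE79: 4-byte form → F3 BC B9 B9.
U+02A2: 2-byte form → CA A2.
U+DD898: 4-byte form → F3 9D A2 98.
Concatenated (23 bytes): E5 A8 AB EC 99 90 E0 BD 90 F0 92 8C 98 F3 BC B9 B9 CA A2 F3 9D A2 98.

E5 A8 AB EC 99 90 E0 BD 90 F0 92 8C 98 F3 BC B9 B9 CA A2 F3 9D A2 98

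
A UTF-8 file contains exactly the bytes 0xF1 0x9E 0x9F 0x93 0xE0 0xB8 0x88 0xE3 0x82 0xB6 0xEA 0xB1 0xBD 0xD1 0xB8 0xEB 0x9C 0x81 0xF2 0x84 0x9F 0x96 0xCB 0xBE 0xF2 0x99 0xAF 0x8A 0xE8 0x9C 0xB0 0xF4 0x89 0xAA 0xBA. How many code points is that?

Byte at offset 0: 0xF1 = 11110001 → 4-byte char (#1). Advance 4.
Byte at offset 4: 0xE0 = 11100000 → 3-byte char (#2). Advance 3.
Byte at offset 7: 0xE3 = 11100011 → 3-byte char (#3). Advance 3.
Byte at offset 10: 0xEA = 11101010 → 3-byte char (#4). Advance 3.
Byte at offset 13: 0xD1 = 11010001 → 2-byte char (#5). Advance 2.
Byte at offset 15: 0xEB = 11101011 → 3-byte char (#6). Advance 3.
Byte at offset 18: 0xF2 = 11110010 → 4-byte char (#7). Advance 4.
Byte at offset 22: 0xCB = 11001011 → 2-byte char (#8). Advance 2.
Byte at offset 24: 0xF2 = 11110010 → 4-byte char (#9). Advance 4.
Byte at offset 28: 0xE8 = 11101000 → 3-byte char (#10). Advance 3.
Byte at offset 31: 0xF4 = 11110100 → 4-byte char (#11). Advance 4.
Reached end at offset 35 after 11 code points.

11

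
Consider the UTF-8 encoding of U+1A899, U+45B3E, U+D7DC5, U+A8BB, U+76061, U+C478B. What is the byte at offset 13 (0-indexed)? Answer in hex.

0xA2

U+1A899 → 4-byte form F0 9A A2 99 at offsets 0–3.
U+45B3E → 4-byte form F1 85 AC BE at offsets 4–7.
U+D7DC5 → 4-byte form F3 97 B7 85 at offsets 8–11.
U+A8BB → 3-byte form EA A2 BB at offsets 12–14.
Offset 13 falls in char 4's range; it's byte 2 of EA A2 BB = 0xA2.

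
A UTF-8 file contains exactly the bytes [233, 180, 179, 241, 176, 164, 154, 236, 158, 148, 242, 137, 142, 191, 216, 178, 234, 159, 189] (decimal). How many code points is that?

Byte at offset 0: 0xE9 = 11101001 → 3-byte char (#1). Advance 3.
Byte at offset 3: 0xF1 = 11110001 → 4-byte char (#2). Advance 4.
Byte at offset 7: 0xEC = 11101100 → 3-byte char (#3). Advance 3.
Byte at offset 10: 0xF2 = 11110010 → 4-byte char (#4). Advance 4.
Byte at offset 14: 0xD8 = 11011000 → 2-byte char (#5). Advance 2.
Byte at offset 16: 0xEA = 11101010 → 3-byte char (#6). Advance 3.
Reached end at offset 19 after 6 code points.

6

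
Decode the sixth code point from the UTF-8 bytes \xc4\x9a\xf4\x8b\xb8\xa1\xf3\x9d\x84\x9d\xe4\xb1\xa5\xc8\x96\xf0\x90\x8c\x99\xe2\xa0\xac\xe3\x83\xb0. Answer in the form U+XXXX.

Offset 0: leading byte 0xC4 = 11000100 → 2-byte char #1 = C4 9A.
Offset 2: leading byte 0xF4 = 11110100 → 4-byte char #2 = F4 8B B8 A1.
Offset 6: leading byte 0xF3 = 11110011 → 4-byte char #3 = F3 9D 84 9D.
Offset 10: leading byte 0xE4 = 11100100 → 3-byte char #4 = E4 B1 A5.
Offset 13: leading byte 0xC8 = 11001000 → 2-byte char #5 = C8 96.
Offset 15: leading byte 0xF0 = 11110000 → 4-byte char #6 = F0 90 8C 99.
Leading byte 0xF0 = 11110000 matches 11110xxx → 4-byte sequence.
Byte 1: 0xF0 = 11110000, payload 000 (3 bits).
Byte 2: 0x90 = 10010000 (10xxxxxx ✓), payload 010000.
Byte 3: 0x8C = 10001100 (10xxxxxx ✓), payload 001100.
Byte 4: 0x99 = 10011001 (10xxxxxx ✓), payload 011001.
Concatenate: 000010000001100011001 = 0x10319 (21 bits → U+10319).

U+10319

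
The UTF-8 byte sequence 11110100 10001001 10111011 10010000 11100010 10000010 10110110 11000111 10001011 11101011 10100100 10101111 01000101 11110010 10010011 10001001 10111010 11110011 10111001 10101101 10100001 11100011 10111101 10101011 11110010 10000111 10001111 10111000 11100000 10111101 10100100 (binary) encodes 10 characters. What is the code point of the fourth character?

Offset 0: leading byte 0xF4 = 11110100 → 4-byte char #1 = F4 89 BB 90.
Offset 4: leading byte 0xE2 = 11100010 → 3-byte char #2 = E2 82 B6.
Offset 7: leading byte 0xC7 = 11000111 → 2-byte char #3 = C7 8B.
Offset 9: leading byte 0xEB = 11101011 → 3-byte char #4 = EB A4 AF.
Leading byte 0xEB = 11101011 matches 1110xxxx → 3-byte sequence.
Byte 1: 0xEB = 11101011, payload 1011 (4 bits).
Byte 2: 0xA4 = 10100100 (10xxxxxx ✓), payload 100100.
Byte 3: 0xAF = 10101111 (10xxxxxx ✓), payload 101111.
Concatenate: 1011100100101111 = 0xB92F (16 bits → U+B92F).

U+B92F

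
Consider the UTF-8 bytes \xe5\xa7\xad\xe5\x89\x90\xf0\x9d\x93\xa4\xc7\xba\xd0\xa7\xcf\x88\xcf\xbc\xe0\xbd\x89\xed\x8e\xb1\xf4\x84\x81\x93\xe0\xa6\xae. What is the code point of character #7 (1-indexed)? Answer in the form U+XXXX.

U+03FC

Offset 0: leading byte 0xE5 = 11100101 → 3-byte char #1 = E5 A7 AD.
Offset 3: leading byte 0xE5 = 11100101 → 3-byte char #2 = E5 89 90.
Offset 6: leading byte 0xF0 = 11110000 → 4-byte char #3 = F0 9D 93 A4.
Offset 10: leading byte 0xC7 = 11000111 → 2-byte char #4 = C7 BA.
Offset 12: leading byte 0xD0 = 11010000 → 2-byte char #5 = D0 A7.
Offset 14: leading byte 0xCF = 11001111 → 2-byte char #6 = CF 88.
Offset 16: leading byte 0xCF = 11001111 → 2-byte char #7 = CF BC.
Leading byte 0xCF = 11001111 matches 110xxxxx → 2-byte sequence.
Byte 1: 0xCF = 11001111, payload 01111 (5 bits).
Byte 2: 0xBC = 10111100 (10xxxxxx ✓), payload 111100.
Concatenate: 01111111100 = 0x3FC (11 bits → U+03FC).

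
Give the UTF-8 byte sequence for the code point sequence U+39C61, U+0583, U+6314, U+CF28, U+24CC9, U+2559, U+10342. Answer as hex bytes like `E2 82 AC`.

F0 B9 B1 A1 D6 83 E6 8C 94 EC BC A8 F0 A4 B3 89 E2 95 99 F0 90 8D 82

U+39C61: 4-byte form → F0 B9 B1 A1.
U+0583: 2-byte form → D6 83.
U+6314: 3-byte form → E6 8C 94.
U+CF28: 3-byte form → EC BC A8.
U+24CC9: 4-byte form → F0 A4 B3 89.
U+2559: 3-byte form → E2 95 99.
U+10342: 4-byte form → F0 90 8D 82.
Concatenated (23 bytes): F0 B9 B1 A1 D6 83 E6 8C 94 EC BC A8 F0 A4 B3 89 E2 95 99 F0 90 8D 82.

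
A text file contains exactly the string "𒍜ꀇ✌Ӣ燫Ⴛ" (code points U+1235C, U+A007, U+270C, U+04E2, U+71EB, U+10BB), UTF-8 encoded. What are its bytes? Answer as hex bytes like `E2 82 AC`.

F0 92 8D 9C EA 80 87 E2 9C 8C D3 A2 E7 87 AB E1 82 BB

U+1235C: 4-byte form → F0 92 8D 9C.
U+A007: 3-byte form → EA 80 87.
U+270C: 3-byte form → E2 9C 8C.
U+04E2: 2-byte form → D3 A2.
U+71EB: 3-byte form → E7 87 AB.
U+10BB: 3-byte form → E1 82 BB.
Concatenated (18 bytes): F0 92 8D 9C EA 80 87 E2 9C 8C D3 A2 E7 87 AB E1 82 BB.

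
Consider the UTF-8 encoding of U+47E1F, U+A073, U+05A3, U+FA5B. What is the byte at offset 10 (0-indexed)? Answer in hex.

0xA9

U+47E1F → 4-byte form F1 87 B8 9F at offsets 0–3.
U+A073 → 3-byte form EA 81 B3 at offsets 4–6.
U+05A3 → 2-byte form D6 A3 at offsets 7–8.
U+FA5B → 3-byte form EF A9 9B at offsets 9–11.
Offset 10 falls in char 4's range; it's byte 2 of EF A9 9B = 0xA9.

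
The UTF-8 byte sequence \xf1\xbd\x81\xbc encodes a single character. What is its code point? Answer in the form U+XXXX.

Leading byte 0xF1 = 11110001 matches 11110xxx → 4-byte sequence.
Byte 1: 0xF1 = 11110001, payload 001 (3 bits).
Byte 2: 0xBD = 10111101 (10xxxxxx ✓), payload 111101.
Byte 3: 0x81 = 10000001 (10xxxxxx ✓), payload 000001.
Byte 4: 0xBC = 10111100 (10xxxxxx ✓), payload 111100.
Concatenate: 001111101000001111100 = 0x7D07C (21 bits → U+7D07C).

U+7D07C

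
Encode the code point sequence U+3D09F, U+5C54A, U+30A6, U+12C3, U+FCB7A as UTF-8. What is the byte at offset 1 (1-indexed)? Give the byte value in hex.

0xF0

1-indexed offset 1 is 0-indexed offset 0.
U+3D09F → 4-byte form F0 BD 82 9F at offsets 0–3.
Offset 0 falls in char 1's range; it's byte 1 of F0 BD 82 9F = 0xF0.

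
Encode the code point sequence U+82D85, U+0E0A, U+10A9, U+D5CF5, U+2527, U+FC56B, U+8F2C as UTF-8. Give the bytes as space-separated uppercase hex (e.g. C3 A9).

U+82D85: 4-byte form → F2 82 B6 85.
U+0E0A: 3-byte form → E0 B8 8A.
U+10A9: 3-byte form → E1 82 A9.
U+D5CF5: 4-byte form → F3 95 B3 B5.
U+2527: 3-byte form → E2 94 A7.
U+FC56B: 4-byte form → F3 BC 95 AB.
U+8F2C: 3-byte form → E8 BC AC.
Concatenated (24 bytes): F2 82 B6 85 E0 B8 8A E1 82 A9 F3 95 B3 B5 E2 94 A7 F3 BC 95 AB E8 BC AC.

F2 82 B6 85 E0 B8 8A E1 82 A9 F3 95 B3 B5 E2 94 A7 F3 BC 95 AB E8 BC AC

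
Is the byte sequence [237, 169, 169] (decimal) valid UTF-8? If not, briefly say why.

invalid (encodes a surrogate (U+D800–U+DFFF))

Structurally a 3-byte sequence; payload = 0xDA69.
But 0xDA69 is in U+D800–U+DFFF, the surrogate range. Surrogates are not Unicode scalar values and are forbidden in UTF-8.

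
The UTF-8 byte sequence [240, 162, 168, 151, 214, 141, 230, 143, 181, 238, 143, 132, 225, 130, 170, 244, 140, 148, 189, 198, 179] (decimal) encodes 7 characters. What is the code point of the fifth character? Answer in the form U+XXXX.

U+10AA

Offset 0: leading byte 0xF0 = 11110000 → 4-byte char #1 = F0 A2 A8 97.
Offset 4: leading byte 0xD6 = 11010110 → 2-byte char #2 = D6 8D.
Offset 6: leading byte 0xE6 = 11100110 → 3-byte char #3 = E6 8F B5.
Offset 9: leading byte 0xEE = 11101110 → 3-byte char #4 = EE 8F 84.
Offset 12: leading byte 0xE1 = 11100001 → 3-byte char #5 = E1 82 AA.
Leading byte 0xE1 = 11100001 matches 1110xxxx → 3-byte sequence.
Byte 1: 0xE1 = 11100001, payload 0001 (4 bits).
Byte 2: 0x82 = 10000010 (10xxxxxx ✓), payload 000010.
Byte 3: 0xAA = 10101010 (10xxxxxx ✓), payload 101010.
Concatenate: 0001000010101010 = 0x10AA (16 bits → U+10AA).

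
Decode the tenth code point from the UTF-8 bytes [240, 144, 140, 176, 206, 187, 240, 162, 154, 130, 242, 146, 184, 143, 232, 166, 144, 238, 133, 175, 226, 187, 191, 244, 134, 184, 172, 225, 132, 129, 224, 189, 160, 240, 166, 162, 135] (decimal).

Offset 0: leading byte 0xF0 = 11110000 → 4-byte char #1 = F0 90 8C B0.
Offset 4: leading byte 0xCE = 11001110 → 2-byte char #2 = CE BB.
Offset 6: leading byte 0xF0 = 11110000 → 4-byte char #3 = F0 A2 9A 82.
Offset 10: leading byte 0xF2 = 11110010 → 4-byte char #4 = F2 92 B8 8F.
Offset 14: leading byte 0xE8 = 11101000 → 3-byte char #5 = E8 A6 90.
Offset 17: leading byte 0xEE = 11101110 → 3-byte char #6 = EE 85 AF.
Offset 20: leading byte 0xE2 = 11100010 → 3-byte char #7 = E2 BB BF.
Offset 23: leading byte 0xF4 = 11110100 → 4-byte char #8 = F4 86 B8 AC.
Offset 27: leading byte 0xE1 = 11100001 → 3-byte char #9 = E1 84 81.
Offset 30: leading byte 0xE0 = 11100000 → 3-byte char #10 = E0 BD A0.
Leading byte 0xE0 = 11100000 matches 1110xxxx → 3-byte sequence.
Byte 1: 0xE0 = 11100000, payload 0000 (4 bits).
Byte 2: 0xBD = 10111101 (10xxxxxx ✓), payload 111101.
Byte 3: 0xA0 = 10100000 (10xxxxxx ✓), payload 100000.
Concatenate: 0000111101100000 = 0xF60 (16 bits → U+0F60).

U+0F60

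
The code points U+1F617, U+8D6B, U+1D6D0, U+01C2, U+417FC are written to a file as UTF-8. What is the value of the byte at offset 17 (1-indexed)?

1-indexed offset 17 is 0-indexed offset 16.
U+1F617 → 4-byte form F0 9F 98 97 at offsets 0–3.
U+8D6B → 3-byte form E8 B5 AB at offsets 4–6.
U+1D6D0 → 4-byte form F0 9D 9B 90 at offsets 7–10.
U+01C2 → 2-byte form C7 82 at offsets 11–12.
U+417FC → 4-byte form F1 81 9F BC at offsets 13–16.
Offset 16 falls in char 5's range; it's byte 4 of F1 81 9F BC = 0xBC.

0xBC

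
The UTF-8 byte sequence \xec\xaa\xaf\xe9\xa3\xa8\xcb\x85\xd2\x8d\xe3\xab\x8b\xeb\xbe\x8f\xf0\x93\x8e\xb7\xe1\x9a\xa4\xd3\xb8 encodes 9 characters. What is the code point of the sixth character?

Offset 0: leading byte 0xEC = 11101100 → 3-byte char #1 = EC AA AF.
Offset 3: leading byte 0xE9 = 11101001 → 3-byte char #2 = E9 A3 A8.
Offset 6: leading byte 0xCB = 11001011 → 2-byte char #3 = CB 85.
Offset 8: leading byte 0xD2 = 11010010 → 2-byte char #4 = D2 8D.
Offset 10: leading byte 0xE3 = 11100011 → 3-byte char #5 = E3 AB 8B.
Offset 13: leading byte 0xEB = 11101011 → 3-byte char #6 = EB BE 8F.
Leading byte 0xEB = 11101011 matches 1110xxxx → 3-byte sequence.
Byte 1: 0xEB = 11101011, payload 1011 (4 bits).
Byte 2: 0xBE = 10111110 (10xxxxxx ✓), payload 111110.
Byte 3: 0x8F = 10001111 (10xxxxxx ✓), payload 001111.
Concatenate: 1011111110001111 = 0xBF8F (16 bits → U+BF8F).

U+BF8F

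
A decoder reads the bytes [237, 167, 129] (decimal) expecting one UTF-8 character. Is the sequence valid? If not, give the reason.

invalid (encodes a surrogate (U+D800–U+DFFF))

Structurally a 3-byte sequence; payload = 0xD9C1.
But 0xD9C1 is in U+D800–U+DFFF, the surrogate range. Surrogates are not Unicode scalar values and are forbidden in UTF-8.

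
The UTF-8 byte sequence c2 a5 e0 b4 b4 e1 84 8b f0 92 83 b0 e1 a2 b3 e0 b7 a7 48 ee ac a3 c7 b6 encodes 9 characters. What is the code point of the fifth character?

U+18B3

Offset 0: leading byte 0xC2 = 11000010 → 2-byte char #1 = C2 A5.
Offset 2: leading byte 0xE0 = 11100000 → 3-byte char #2 = E0 B4 B4.
Offset 5: leading byte 0xE1 = 11100001 → 3-byte char #3 = E1 84 8B.
Offset 8: leading byte 0xF0 = 11110000 → 4-byte char #4 = F0 92 83 B0.
Offset 12: leading byte 0xE1 = 11100001 → 3-byte char #5 = E1 A2 B3.
Leading byte 0xE1 = 11100001 matches 1110xxxx → 3-byte sequence.
Byte 1: 0xE1 = 11100001, payload 0001 (4 bits).
Byte 2: 0xA2 = 10100010 (10xxxxxx ✓), payload 100010.
Byte 3: 0xB3 = 10110011 (10xxxxxx ✓), payload 110011.
Concatenate: 0001100010110011 = 0x18B3 (16 bits → U+18B3).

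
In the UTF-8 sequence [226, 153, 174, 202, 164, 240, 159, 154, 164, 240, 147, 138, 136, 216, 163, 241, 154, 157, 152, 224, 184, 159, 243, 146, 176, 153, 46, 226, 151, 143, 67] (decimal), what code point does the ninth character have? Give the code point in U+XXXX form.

U+002E

Offset 0: leading byte 0xE2 = 11100010 → 3-byte char #1 = E2 99 AE.
Offset 3: leading byte 0xCA = 11001010 → 2-byte char #2 = CA A4.
Offset 5: leading byte 0xF0 = 11110000 → 4-byte char #3 = F0 9F 9A A4.
Offset 9: leading byte 0xF0 = 11110000 → 4-byte char #4 = F0 93 8A 88.
Offset 13: leading byte 0xD8 = 11011000 → 2-byte char #5 = D8 A3.
Offset 15: leading byte 0xF1 = 11110001 → 4-byte char #6 = F1 9A 9D 98.
Offset 19: leading byte 0xE0 = 11100000 → 3-byte char #7 = E0 B8 9F.
Offset 22: leading byte 0xF3 = 11110011 → 4-byte char #8 = F3 92 B0 99.
Offset 26: leading byte 0x2E = 00101110 → 1-byte char #9 = 2E.
Leading byte 0x2E = 00101110 matches 0xxxxxxx → 1-byte sequence.
Byte 1: 0x2E = 00101110, payload 0101110 (7 bits).
Concatenate: 0101110 = 0x2E (7 bits → U+002E).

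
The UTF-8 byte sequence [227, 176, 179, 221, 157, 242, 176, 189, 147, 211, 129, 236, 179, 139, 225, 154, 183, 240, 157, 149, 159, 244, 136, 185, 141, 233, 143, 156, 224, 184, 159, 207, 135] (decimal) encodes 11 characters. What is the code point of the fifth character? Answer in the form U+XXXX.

Offset 0: leading byte 0xE3 = 11100011 → 3-byte char #1 = E3 B0 B3.
Offset 3: leading byte 0xDD = 11011101 → 2-byte char #2 = DD 9D.
Offset 5: leading byte 0xF2 = 11110010 → 4-byte char #3 = F2 B0 BD 93.
Offset 9: leading byte 0xD3 = 11010011 → 2-byte char #4 = D3 81.
Offset 11: leading byte 0xEC = 11101100 → 3-byte char #5 = EC B3 8B.
Leading byte 0xEC = 11101100 matches 1110xxxx → 3-byte sequence.
Byte 1: 0xEC = 11101100, payload 1100 (4 bits).
Byte 2: 0xB3 = 10110011 (10xxxxxx ✓), payload 110011.
Byte 3: 0x8B = 10001011 (10xxxxxx ✓), payload 001011.
Concatenate: 1100110011001011 = 0xCCCB (16 bits → U+CCCB).

U+CCCB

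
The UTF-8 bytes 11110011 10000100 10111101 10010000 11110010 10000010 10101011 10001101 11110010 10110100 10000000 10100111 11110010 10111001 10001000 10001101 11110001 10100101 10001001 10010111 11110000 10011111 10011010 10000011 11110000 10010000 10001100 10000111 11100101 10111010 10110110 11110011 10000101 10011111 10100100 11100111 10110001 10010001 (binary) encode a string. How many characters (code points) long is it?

10

Byte at offset 0: 0xF3 = 11110011 → 4-byte char (#1). Advance 4.
Byte at offset 4: 0xF2 = 11110010 → 4-byte char (#2). Advance 4.
Byte at offset 8: 0xF2 = 11110010 → 4-byte char (#3). Advance 4.
Byte at offset 12: 0xF2 = 11110010 → 4-byte char (#4). Advance 4.
Byte at offset 16: 0xF1 = 11110001 → 4-byte char (#5). Advance 4.
Byte at offset 20: 0xF0 = 11110000 → 4-byte char (#6). Advance 4.
Byte at offset 24: 0xF0 = 11110000 → 4-byte char (#7). Advance 4.
Byte at offset 28: 0xE5 = 11100101 → 3-byte char (#8). Advance 3.
Byte at offset 31: 0xF3 = 11110011 → 4-byte char (#9). Advance 4.
Byte at offset 35: 0xE7 = 11100111 → 3-byte char (#10). Advance 3.
Reached end at offset 38 after 10 code points.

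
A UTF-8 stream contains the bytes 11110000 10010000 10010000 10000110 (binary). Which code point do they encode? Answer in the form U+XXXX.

Leading byte 0xF0 = 11110000 matches 11110xxx → 4-byte sequence.
Byte 1: 0xF0 = 11110000, payload 000 (3 bits).
Byte 2: 0x90 = 10010000 (10xxxxxx ✓), payload 010000.
Byte 3: 0x90 = 10010000 (10xxxxxx ✓), payload 010000.
Byte 4: 0x86 = 10000110 (10xxxxxx ✓), payload 000110.
Concatenate: 000010000010000000110 = 0x10406 (21 bits → U+10406).

U+10406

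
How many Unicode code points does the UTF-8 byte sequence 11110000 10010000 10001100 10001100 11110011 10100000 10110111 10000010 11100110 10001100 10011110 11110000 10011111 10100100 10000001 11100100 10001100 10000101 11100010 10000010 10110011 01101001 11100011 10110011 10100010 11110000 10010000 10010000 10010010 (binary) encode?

9

Byte at offset 0: 0xF0 = 11110000 → 4-byte char (#1). Advance 4.
Byte at offset 4: 0xF3 = 11110011 → 4-byte char (#2). Advance 4.
Byte at offset 8: 0xE6 = 11100110 → 3-byte char (#3). Advance 3.
Byte at offset 11: 0xF0 = 11110000 → 4-byte char (#4). Advance 4.
Byte at offset 15: 0xE4 = 11100100 → 3-byte char (#5). Advance 3.
Byte at offset 18: 0xE2 = 11100010 → 3-byte char (#6). Advance 3.
Byte at offset 21: 0x69 = 01101001 → 1-byte char (#7). Advance 1.
Byte at offset 22: 0xE3 = 11100011 → 3-byte char (#8). Advance 3.
Byte at offset 25: 0xF0 = 11110000 → 4-byte char (#9). Advance 4.
Reached end at offset 29 after 9 code points.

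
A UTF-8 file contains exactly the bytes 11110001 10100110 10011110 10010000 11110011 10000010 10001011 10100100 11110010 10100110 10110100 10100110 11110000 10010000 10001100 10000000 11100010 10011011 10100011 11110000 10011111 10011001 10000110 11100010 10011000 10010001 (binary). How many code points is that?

Byte at offset 0: 0xF1 = 11110001 → 4-byte char (#1). Advance 4.
Byte at offset 4: 0xF3 = 11110011 → 4-byte char (#2). Advance 4.
Byte at offset 8: 0xF2 = 11110010 → 4-byte char (#3). Advance 4.
Byte at offset 12: 0xF0 = 11110000 → 4-byte char (#4). Advance 4.
Byte at offset 16: 0xE2 = 11100010 → 3-byte char (#5). Advance 3.
Byte at offset 19: 0xF0 = 11110000 → 4-byte char (#6). Advance 4.
Byte at offset 23: 0xE2 = 11100010 → 3-byte char (#7). Advance 3.
Reached end at offset 26 after 7 code points.

7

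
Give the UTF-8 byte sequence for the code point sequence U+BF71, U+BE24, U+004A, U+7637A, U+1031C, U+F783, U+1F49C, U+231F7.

EB BD B1 EB B8 A4 4A F1 B6 8D BA F0 90 8C 9C EF 9E 83 F0 9F 92 9C F0 A3 87 B7

U+BF71: 3-byte form → EB BD B1.
U+BE24: 3-byte form → EB B8 A4.
U+004A: 1-byte form → 4A.
U+7637A: 4-byte form → F1 B6 8D BA.
U+1031C: 4-byte form → F0 90 8C 9C.
U+F783: 3-byte form → EF 9E 83.
U+1F49C: 4-byte form → F0 9F 92 9C.
U+231F7: 4-byte form → F0 A3 87 B7.
Concatenated (26 bytes): EB BD B1 EB B8 A4 4A F1 B6 8D BA F0 90 8C 9C EF 9E 83 F0 9F 92 9C F0 A3 87 B7.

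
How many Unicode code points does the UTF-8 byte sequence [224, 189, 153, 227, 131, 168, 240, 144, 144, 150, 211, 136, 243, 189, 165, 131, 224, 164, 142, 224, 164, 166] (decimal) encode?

7

Byte at offset 0: 0xE0 = 11100000 → 3-byte char (#1). Advance 3.
Byte at offset 3: 0xE3 = 11100011 → 3-byte char (#2). Advance 3.
Byte at offset 6: 0xF0 = 11110000 → 4-byte char (#3). Advance 4.
Byte at offset 10: 0xD3 = 11010011 → 2-byte char (#4). Advance 2.
Byte at offset 12: 0xF3 = 11110011 → 4-byte char (#5). Advance 4.
Byte at offset 16: 0xE0 = 11100000 → 3-byte char (#6). Advance 3.
Byte at offset 19: 0xE0 = 11100000 → 3-byte char (#7). Advance 3.
Reached end at offset 22 after 7 code points.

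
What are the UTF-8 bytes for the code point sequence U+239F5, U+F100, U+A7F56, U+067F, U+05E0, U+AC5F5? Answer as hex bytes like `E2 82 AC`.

F0 A3 A7 B5 EF 84 80 F2 A7 BD 96 D9 BF D7 A0 F2 AC 97 B5

U+239F5: 4-byte form → F0 A3 A7 B5.
U+F100: 3-byte form → EF 84 80.
U+A7F56: 4-byte form → F2 A7 BD 96.
U+067F: 2-byte form → D9 BF.
U+05E0: 2-byte form → D7 A0.
U+AC5F5: 4-byte form → F2 AC 97 B5.
Concatenated (19 bytes): F0 A3 A7 B5 EF 84 80 F2 A7 BD 96 D9 BF D7 A0 F2 AC 97 B5.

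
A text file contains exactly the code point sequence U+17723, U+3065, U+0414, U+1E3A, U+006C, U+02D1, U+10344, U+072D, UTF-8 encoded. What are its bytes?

F0 97 9C A3 E3 81 A5 D0 94 E1 B8 BA 6C CB 91 F0 90 8D 84 DC AD

U+17723: 4-byte form → F0 97 9C A3.
U+3065: 3-byte form → E3 81 A5.
U+0414: 2-byte form → D0 94.
U+1E3A: 3-byte form → E1 B8 BA.
U+006C: 1-byte form → 6C.
U+02D1: 2-byte form → CB 91.
U+10344: 4-byte form → F0 90 8D 84.
U+072D: 2-byte form → DC AD.
Concatenated (21 bytes): F0 97 9C A3 E3 81 A5 D0 94 E1 B8 BA 6C CB 91 F0 90 8D 84 DC AD.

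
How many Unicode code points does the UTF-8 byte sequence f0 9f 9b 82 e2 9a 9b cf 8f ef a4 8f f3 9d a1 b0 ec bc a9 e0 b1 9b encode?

7

Byte at offset 0: 0xF0 = 11110000 → 4-byte char (#1). Advance 4.
Byte at offset 4: 0xE2 = 11100010 → 3-byte char (#2). Advance 3.
Byte at offset 7: 0xCF = 11001111 → 2-byte char (#3). Advance 2.
Byte at offset 9: 0xEF = 11101111 → 3-byte char (#4). Advance 3.
Byte at offset 12: 0xF3 = 11110011 → 4-byte char (#5). Advance 4.
Byte at offset 16: 0xEC = 11101100 → 3-byte char (#6). Advance 3.
Byte at offset 19: 0xE0 = 11100000 → 3-byte char (#7). Advance 3.
Reached end at offset 22 after 7 code points.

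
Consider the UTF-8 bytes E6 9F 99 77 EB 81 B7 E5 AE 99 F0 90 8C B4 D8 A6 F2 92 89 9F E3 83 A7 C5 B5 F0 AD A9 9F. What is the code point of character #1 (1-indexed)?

Offset 0: leading byte 0xE6 = 11100110 → 3-byte char #1 = E6 9F 99.
Leading byte 0xE6 = 11100110 matches 1110xxxx → 3-byte sequence.
Byte 1: 0xE6 = 11100110, payload 0110 (4 bits).
Byte 2: 0x9F = 10011111 (10xxxxxx ✓), payload 011111.
Byte 3: 0x99 = 10011001 (10xxxxxx ✓), payload 011001.
Concatenate: 0110011111011001 = 0x67D9 (16 bits → U+67D9).

U+67D9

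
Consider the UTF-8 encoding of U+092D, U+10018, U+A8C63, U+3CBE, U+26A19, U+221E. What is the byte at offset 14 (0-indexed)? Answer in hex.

U+092D → 3-byte form E0 A4 AD at offsets 0–2.
U+10018 → 4-byte form F0 90 80 98 at offsets 3–6.
U+A8C63 → 4-byte form F2 A8 B1 A3 at offsets 7–10.
U+3CBE → 3-byte form E3 B2 BE at offsets 11–13.
U+26A19 → 4-byte form F0 A6 A8 99 at offsets 14–17.
Offset 14 falls in char 5's range; it's byte 1 of F0 A6 A8 99 = 0xF0.

0xF0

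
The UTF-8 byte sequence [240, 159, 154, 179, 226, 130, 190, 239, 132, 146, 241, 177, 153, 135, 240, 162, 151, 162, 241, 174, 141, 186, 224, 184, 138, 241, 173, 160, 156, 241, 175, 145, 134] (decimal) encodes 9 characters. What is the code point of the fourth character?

U+71647

Offset 0: leading byte 0xF0 = 11110000 → 4-byte char #1 = F0 9F 9A B3.
Offset 4: leading byte 0xE2 = 11100010 → 3-byte char #2 = E2 82 BE.
Offset 7: leading byte 0xEF = 11101111 → 3-byte char #3 = EF 84 92.
Offset 10: leading byte 0xF1 = 11110001 → 4-byte char #4 = F1 B1 99 87.
Leading byte 0xF1 = 11110001 matches 11110xxx → 4-byte sequence.
Byte 1: 0xF1 = 11110001, payload 001 (3 bits).
Byte 2: 0xB1 = 10110001 (10xxxxxx ✓), payload 110001.
Byte 3: 0x99 = 10011001 (10xxxxxx ✓), payload 011001.
Byte 4: 0x87 = 10000111 (10xxxxxx ✓), payload 000111.
Concatenate: 001110001011001000111 = 0x71647 (21 bits → U+71647).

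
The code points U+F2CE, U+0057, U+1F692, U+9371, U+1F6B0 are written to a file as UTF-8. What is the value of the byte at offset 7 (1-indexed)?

1-indexed offset 7 is 0-indexed offset 6.
U+F2CE → 3-byte form EF 8B 8E at offsets 0–2.
U+0057 → 1-byte form 57 at offsets 3–3.
U+1F692 → 4-byte form F0 9F 9A 92 at offsets 4–7.
Offset 6 falls in char 3's range; it's byte 3 of F0 9F 9A 92 = 0x9A.

0x9A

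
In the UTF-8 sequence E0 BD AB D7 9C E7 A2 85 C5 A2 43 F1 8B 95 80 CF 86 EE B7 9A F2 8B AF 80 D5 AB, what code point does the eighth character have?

U+EDDA

Offset 0: leading byte 0xE0 = 11100000 → 3-byte char #1 = E0 BD AB.
Offset 3: leading byte 0xD7 = 11010111 → 2-byte char #2 = D7 9C.
Offset 5: leading byte 0xE7 = 11100111 → 3-byte char #3 = E7 A2 85.
Offset 8: leading byte 0xC5 = 11000101 → 2-byte char #4 = C5 A2.
Offset 10: leading byte 0x43 = 01000011 → 1-byte char #5 = 43.
Offset 11: leading byte 0xF1 = 11110001 → 4-byte char #6 = F1 8B 95 80.
Offset 15: leading byte 0xCF = 11001111 → 2-byte char #7 = CF 86.
Offset 17: leading byte 0xEE = 11101110 → 3-byte char #8 = EE B7 9A.
Leading byte 0xEE = 11101110 matches 1110xxxx → 3-byte sequence.
Byte 1: 0xEE = 11101110, payload 1110 (4 bits).
Byte 2: 0xB7 = 10110111 (10xxxxxx ✓), payload 110111.
Byte 3: 0x9A = 10011010 (10xxxxxx ✓), payload 011010.
Concatenate: 1110110111011010 = 0xEDDA (16 bits → U+EDDA).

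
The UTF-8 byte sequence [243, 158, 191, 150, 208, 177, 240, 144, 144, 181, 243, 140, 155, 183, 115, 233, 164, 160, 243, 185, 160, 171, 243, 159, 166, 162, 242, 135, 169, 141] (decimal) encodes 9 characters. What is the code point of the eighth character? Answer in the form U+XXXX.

U+DF9A2

Offset 0: leading byte 0xF3 = 11110011 → 4-byte char #1 = F3 9E BF 96.
Offset 4: leading byte 0xD0 = 11010000 → 2-byte char #2 = D0 B1.
Offset 6: leading byte 0xF0 = 11110000 → 4-byte char #3 = F0 90 90 B5.
Offset 10: leading byte 0xF3 = 11110011 → 4-byte char #4 = F3 8C 9B B7.
Offset 14: leading byte 0x73 = 01110011 → 1-byte char #5 = 73.
Offset 15: leading byte 0xE9 = 11101001 → 3-byte char #6 = E9 A4 A0.
Offset 18: leading byte 0xF3 = 11110011 → 4-byte char #7 = F3 B9 A0 AB.
Offset 22: leading byte 0xF3 = 11110011 → 4-byte char #8 = F3 9F A6 A2.
Leading byte 0xF3 = 11110011 matches 11110xxx → 4-byte sequence.
Byte 1: 0xF3 = 11110011, payload 011 (3 bits).
Byte 2: 0x9F = 10011111 (10xxxxxx ✓), payload 011111.
Byte 3: 0xA6 = 10100110 (10xxxxxx ✓), payload 100110.
Byte 4: 0xA2 = 10100010 (10xxxxxx ✓), payload 100010.
Concatenate: 011011111100110100010 = 0xDF9A2 (21 bits → U+DF9A2).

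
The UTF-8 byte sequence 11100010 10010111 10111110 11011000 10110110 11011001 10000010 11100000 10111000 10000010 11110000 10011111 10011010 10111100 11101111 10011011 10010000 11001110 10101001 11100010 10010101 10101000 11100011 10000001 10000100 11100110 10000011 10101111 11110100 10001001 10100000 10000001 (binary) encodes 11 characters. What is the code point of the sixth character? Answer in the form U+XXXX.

Offset 0: leading byte 0xE2 = 11100010 → 3-byte char #1 = E2 97 BE.
Offset 3: leading byte 0xD8 = 11011000 → 2-byte char #2 = D8 B6.
Offset 5: leading byte 0xD9 = 11011001 → 2-byte char #3 = D9 82.
Offset 7: leading byte 0xE0 = 11100000 → 3-byte char #4 = E0 B8 82.
Offset 10: leading byte 0xF0 = 11110000 → 4-byte char #5 = F0 9F 9A BC.
Offset 14: leading byte 0xEF = 11101111 → 3-byte char #6 = EF 9B 90.
Leading byte 0xEF = 11101111 matches 1110xxxx → 3-byte sequence.
Byte 1: 0xEF = 11101111, payload 1111 (4 bits).
Byte 2: 0x9B = 10011011 (10xxxxxx ✓), payload 011011.
Byte 3: 0x90 = 10010000 (10xxxxxx ✓), payload 010000.
Concatenate: 1111011011010000 = 0xF6D0 (16 bits → U+F6D0).

U+F6D0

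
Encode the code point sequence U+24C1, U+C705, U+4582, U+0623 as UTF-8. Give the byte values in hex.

U+24C1: 3-byte form → E2 93 81.
U+C705: 3-byte form → EC 9C 85.
U+4582: 3-byte form → E4 96 82.
U+0623: 2-byte form → D8 A3.
Concatenated (11 bytes): E2 93 81 EC 9C 85 E4 96 82 D8 A3.

E2 93 81 EC 9C 85 E4 96 82 D8 A3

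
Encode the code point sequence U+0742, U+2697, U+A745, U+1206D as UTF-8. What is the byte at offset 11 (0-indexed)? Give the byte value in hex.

U+0742 → 2-byte form DD 82 at offsets 0–1.
U+2697 → 3-byte form E2 9A 97 at offsets 2–4.
U+A745 → 3-byte form EA 9D 85 at offsets 5–7.
U+1206D → 4-byte form F0 92 81 AD at offsets 8–11.
Offset 11 falls in char 4's range; it's byte 4 of F0 92 81 AD = 0xAD.

0xAD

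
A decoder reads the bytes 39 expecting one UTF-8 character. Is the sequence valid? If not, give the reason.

valid

Leading byte 0x39 = 00111001 → 1-byte form.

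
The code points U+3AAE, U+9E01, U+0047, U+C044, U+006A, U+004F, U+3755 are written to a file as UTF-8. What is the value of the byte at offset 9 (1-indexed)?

0x81

1-indexed offset 9 is 0-indexed offset 8.
U+3AAE → 3-byte form E3 AA AE at offsets 0–2.
U+9E01 → 3-byte form E9 B8 81 at offsets 3–5.
U+0047 → 1-byte form 47 at offsets 6–6.
U+C044 → 3-byte form EC 81 84 at offsets 7–9.
Offset 8 falls in char 4's range; it's byte 2 of EC 81 84 = 0x81.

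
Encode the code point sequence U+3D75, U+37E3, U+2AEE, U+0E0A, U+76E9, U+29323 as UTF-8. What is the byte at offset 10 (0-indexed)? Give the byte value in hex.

0xB8

U+3D75 → 3-byte form E3 B5 B5 at offsets 0–2.
U+37E3 → 3-byte form E3 9F A3 at offsets 3–5.
U+2AEE → 3-byte form E2 AB AE at offsets 6–8.
U+0E0A → 3-byte form E0 B8 8A at offsets 9–11.
Offset 10 falls in char 4's range; it's byte 2 of E0 B8 8A = 0xB8.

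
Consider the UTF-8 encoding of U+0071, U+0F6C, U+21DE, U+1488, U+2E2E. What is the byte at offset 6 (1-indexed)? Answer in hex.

0x87

1-indexed offset 6 is 0-indexed offset 5.
U+0071 → 1-byte form 71 at offsets 0–0.
U+0F6C → 3-byte form E0 BD AC at offsets 1–3.
U+21DE → 3-byte form E2 87 9E at offsets 4–6.
Offset 5 falls in char 3's range; it's byte 2 of E2 87 9E = 0x87.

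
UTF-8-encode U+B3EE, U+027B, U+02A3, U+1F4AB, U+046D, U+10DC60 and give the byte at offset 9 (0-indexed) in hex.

0x92

U+B3EE → 3-byte form EB 8F AE at offsets 0–2.
U+027B → 2-byte form C9 BB at offsets 3–4.
U+02A3 → 2-byte form CA A3 at offsets 5–6.
U+1F4AB → 4-byte form F0 9F 92 AB at offsets 7–10.
Offset 9 falls in char 4's range; it's byte 3 of F0 9F 92 AB = 0x92.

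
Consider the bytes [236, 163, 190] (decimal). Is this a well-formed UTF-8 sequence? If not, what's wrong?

valid

Leading byte 0xEC = 11101100 → 3-byte form.
Continuation bytes 0xA3=10100011, 0xBE=10111110 all match 10xxxxxx.
Decoded value 0xC8FE is ≥ 0x800 (shortest form) and not a surrogate.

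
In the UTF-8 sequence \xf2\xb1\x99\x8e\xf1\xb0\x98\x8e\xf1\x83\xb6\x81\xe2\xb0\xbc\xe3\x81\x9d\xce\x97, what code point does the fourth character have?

Offset 0: leading byte 0xF2 = 11110010 → 4-byte char #1 = F2 B1 99 8E.
Offset 4: leading byte 0xF1 = 11110001 → 4-byte char #2 = F1 B0 98 8E.
Offset 8: leading byte 0xF1 = 11110001 → 4-byte char #3 = F1 83 B6 81.
Offset 12: leading byte 0xE2 = 11100010 → 3-byte char #4 = E2 B0 BC.
Leading byte 0xE2 = 11100010 matches 1110xxxx → 3-byte sequence.
Byte 1: 0xE2 = 11100010, payload 0010 (4 bits).
Byte 2: 0xB0 = 10110000 (10xxxxxx ✓), payload 110000.
Byte 3: 0xBC = 10111100 (10xxxxxx ✓), payload 111100.
Concatenate: 0010110000111100 = 0x2C3C (16 bits → U+2C3C).

U+2C3C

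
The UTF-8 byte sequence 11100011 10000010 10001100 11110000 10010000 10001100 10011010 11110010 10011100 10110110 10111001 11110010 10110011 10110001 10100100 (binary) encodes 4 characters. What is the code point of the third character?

U+9CDB9

Offset 0: leading byte 0xE3 = 11100011 → 3-byte char #1 = E3 82 8C.
Offset 3: leading byte 0xF0 = 11110000 → 4-byte char #2 = F0 90 8C 9A.
Offset 7: leading byte 0xF2 = 11110010 → 4-byte char #3 = F2 9C B6 B9.
Leading byte 0xF2 = 11110010 matches 11110xxx → 4-byte sequence.
Byte 1: 0xF2 = 11110010, payload 010 (3 bits).
Byte 2: 0x9C = 10011100 (10xxxxxx ✓), payload 011100.
Byte 3: 0xB6 = 10110110 (10xxxxxx ✓), payload 110110.
Byte 4: 0xB9 = 10111001 (10xxxxxx ✓), payload 111001.
Concatenate: 010011100110110111001 = 0x9CDB9 (21 bits → U+9CDB9).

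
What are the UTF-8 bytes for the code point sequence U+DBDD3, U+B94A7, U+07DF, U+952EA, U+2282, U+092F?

U+DBDD3: 4-byte form → F3 9B B7 93.
U+B94A7: 4-byte form → F2 B9 92 A7.
U+07DF: 2-byte form → DF 9F.
U+952EA: 4-byte form → F2 95 8B AA.
U+2282: 3-byte form → E2 8A 82.
U+092F: 3-byte form → E0 A4 AF.
Concatenated (20 bytes): F3 9B B7 93 F2 B9 92 A7 DF 9F F2 95 8B AA E2 8A 82 E0 A4 AF.

F3 9B B7 93 F2 B9 92 A7 DF 9F F2 95 8B AA E2 8A 82 E0 A4 AF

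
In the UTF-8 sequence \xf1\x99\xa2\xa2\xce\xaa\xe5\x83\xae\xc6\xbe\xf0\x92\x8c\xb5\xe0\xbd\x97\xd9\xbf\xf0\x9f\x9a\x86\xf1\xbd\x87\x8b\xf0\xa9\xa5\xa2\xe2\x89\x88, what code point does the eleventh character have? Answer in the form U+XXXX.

U+2248

Offset 0: leading byte 0xF1 = 11110001 → 4-byte char #1 = F1 99 A2 A2.
Offset 4: leading byte 0xCE = 11001110 → 2-byte char #2 = CE AA.
Offset 6: leading byte 0xE5 = 11100101 → 3-byte char #3 = E5 83 AE.
Offset 9: leading byte 0xC6 = 11000110 → 2-byte char #4 = C6 BE.
Offset 11: leading byte 0xF0 = 11110000 → 4-byte char #5 = F0 92 8C B5.
Offset 15: leading byte 0xE0 = 11100000 → 3-byte char #6 = E0 BD 97.
Offset 18: leading byte 0xD9 = 11011001 → 2-byte char #7 = D9 BF.
Offset 20: leading byte 0xF0 = 11110000 → 4-byte char #8 = F0 9F 9A 86.
Offset 24: leading byte 0xF1 = 11110001 → 4-byte char #9 = F1 BD 87 8B.
Offset 28: leading byte 0xF0 = 11110000 → 4-byte char #10 = F0 A9 A5 A2.
Offset 32: leading byte 0xE2 = 11100010 → 3-byte char #11 = E2 89 88.
Leading byte 0xE2 = 11100010 matches 1110xxxx → 3-byte sequence.
Byte 1: 0xE2 = 11100010, payload 0010 (4 bits).
Byte 2: 0x89 = 10001001 (10xxxxxx ✓), payload 001001.
Byte 3: 0x88 = 10001000 (10xxxxxx ✓), payload 001000.
Concatenate: 0010001001001000 = 0x2248 (16 bits → U+2248).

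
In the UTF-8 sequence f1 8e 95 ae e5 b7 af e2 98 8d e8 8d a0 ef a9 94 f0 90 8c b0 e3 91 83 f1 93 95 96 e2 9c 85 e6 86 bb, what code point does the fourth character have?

Offset 0: leading byte 0xF1 = 11110001 → 4-byte char #1 = F1 8E 95 AE.
Offset 4: leading byte 0xE5 = 11100101 → 3-byte char #2 = E5 B7 AF.
Offset 7: leading byte 0xE2 = 11100010 → 3-byte char #3 = E2 98 8D.
Offset 10: leading byte 0xE8 = 11101000 → 3-byte char #4 = E8 8D A0.
Leading byte 0xE8 = 11101000 matches 1110xxxx → 3-byte sequence.
Byte 1: 0xE8 = 11101000, payload 1000 (4 bits).
Byte 2: 0x8D = 10001101 (10xxxxxx ✓), payload 001101.
Byte 3: 0xA0 = 10100000 (10xxxxxx ✓), payload 100000.
Concatenate: 1000001101100000 = 0x8360 (16 bits → U+8360).

U+8360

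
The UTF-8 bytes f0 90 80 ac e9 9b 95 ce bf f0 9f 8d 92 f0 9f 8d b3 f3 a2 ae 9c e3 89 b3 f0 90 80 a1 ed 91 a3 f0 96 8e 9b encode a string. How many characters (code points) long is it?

10

Byte at offset 0: 0xF0 = 11110000 → 4-byte char (#1). Advance 4.
Byte at offset 4: 0xE9 = 11101001 → 3-byte char (#2). Advance 3.
Byte at offset 7: 0xCE = 11001110 → 2-byte char (#3). Advance 2.
Byte at offset 9: 0xF0 = 11110000 → 4-byte char (#4). Advance 4.
Byte at offset 13: 0xF0 = 11110000 → 4-byte char (#5). Advance 4.
Byte at offset 17: 0xF3 = 11110011 → 4-byte char (#6). Advance 4.
Byte at offset 21: 0xE3 = 11100011 → 3-byte char (#7). Advance 3.
Byte at offset 24: 0xF0 = 11110000 → 4-byte char (#8). Advance 4.
Byte at offset 28: 0xED = 11101101 → 3-byte char (#9). Advance 3.
Byte at offset 31: 0xF0 = 11110000 → 4-byte char (#10). Advance 4.
Reached end at offset 35 after 10 code points.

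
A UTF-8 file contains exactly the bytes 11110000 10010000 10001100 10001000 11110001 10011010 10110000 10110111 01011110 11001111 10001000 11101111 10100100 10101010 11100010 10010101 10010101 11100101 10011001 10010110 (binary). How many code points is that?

Byte at offset 0: 0xF0 = 11110000 → 4-byte char (#1). Advance 4.
Byte at offset 4: 0xF1 = 11110001 → 4-byte char (#2). Advance 4.
Byte at offset 8: 0x5E = 01011110 → 1-byte char (#3). Advance 1.
Byte at offset 9: 0xCF = 11001111 → 2-byte char (#4). Advance 2.
Byte at offset 11: 0xEF = 11101111 → 3-byte char (#5). Advance 3.
Byte at offset 14: 0xE2 = 11100010 → 3-byte char (#6). Advance 3.
Byte at offset 17: 0xE5 = 11100101 → 3-byte char (#7). Advance 3.
Reached end at offset 20 after 7 code points.

7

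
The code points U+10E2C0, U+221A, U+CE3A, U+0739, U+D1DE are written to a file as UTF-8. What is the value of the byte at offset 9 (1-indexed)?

0xB8

1-indexed offset 9 is 0-indexed offset 8.
U+10E2C0 → 4-byte form F4 8E 8B 80 at offsets 0–3.
U+221A → 3-byte form E2 88 9A at offsets 4–6.
U+CE3A → 3-byte form EC B8 BA at offsets 7–9.
Offset 8 falls in char 3's range; it's byte 2 of EC B8 BA = 0xB8.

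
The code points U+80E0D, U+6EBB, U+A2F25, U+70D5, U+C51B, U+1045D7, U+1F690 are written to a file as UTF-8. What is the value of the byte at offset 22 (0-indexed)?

U+80E0D → 4-byte form F2 80 B8 8D at offsets 0–3.
U+6EBB → 3-byte form E6 BA BB at offsets 4–6.
U+A2F25 → 4-byte form F2 A2 BC A5 at offsets 7–10.
U+70D5 → 3-byte form E7 83 95 at offsets 11–13.
U+C51B → 3-byte form EC 94 9B at offsets 14–16.
U+1045D7 → 4-byte form F4 84 97 97 at offsets 17–20.
U+1F690 → 4-byte form F0 9F 9A 90 at offsets 21–24.
Offset 22 falls in char 7's range; it's byte 2 of F0 9F 9A 90 = 0x9F.

0x9F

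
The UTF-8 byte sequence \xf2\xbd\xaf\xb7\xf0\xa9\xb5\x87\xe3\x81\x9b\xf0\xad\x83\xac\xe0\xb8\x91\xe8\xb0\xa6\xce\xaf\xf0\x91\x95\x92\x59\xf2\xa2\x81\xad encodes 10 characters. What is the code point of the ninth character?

U+0059

Offset 0: leading byte 0xF2 = 11110010 → 4-byte char #1 = F2 BD AF B7.
Offset 4: leading byte 0xF0 = 11110000 → 4-byte char #2 = F0 A9 B5 87.
Offset 8: leading byte 0xE3 = 11100011 → 3-byte char #3 = E3 81 9B.
Offset 11: leading byte 0xF0 = 11110000 → 4-byte char #4 = F0 AD 83 AC.
Offset 15: leading byte 0xE0 = 11100000 → 3-byte char #5 = E0 B8 91.
Offset 18: leading byte 0xE8 = 11101000 → 3-byte char #6 = E8 B0 A6.
Offset 21: leading byte 0xCE = 11001110 → 2-byte char #7 = CE AF.
Offset 23: leading byte 0xF0 = 11110000 → 4-byte char #8 = F0 91 95 92.
Offset 27: leading byte 0x59 = 01011001 → 1-byte char #9 = 59.
Leading byte 0x59 = 01011001 matches 0xxxxxxx → 1-byte sequence.
Byte 1: 0x59 = 01011001, payload 1011001 (7 bits).
Concatenate: 1011001 = 0x59 (7 bits → U+0059).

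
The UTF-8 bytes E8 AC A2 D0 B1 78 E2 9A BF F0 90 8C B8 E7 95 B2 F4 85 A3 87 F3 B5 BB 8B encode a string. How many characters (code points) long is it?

Byte at offset 0: 0xE8 = 11101000 → 3-byte char (#1). Advance 3.
Byte at offset 3: 0xD0 = 11010000 → 2-byte char (#2). Advance 2.
Byte at offset 5: 0x78 = 01111000 → 1-byte char (#3). Advance 1.
Byte at offset 6: 0xE2 = 11100010 → 3-byte char (#4). Advance 3.
Byte at offset 9: 0xF0 = 11110000 → 4-byte char (#5). Advance 4.
Byte at offset 13: 0xE7 = 11100111 → 3-byte char (#6). Advance 3.
Byte at offset 16: 0xF4 = 11110100 → 4-byte char (#7). Advance 4.
Byte at offset 20: 0xF3 = 11110011 → 4-byte char (#8). Advance 4.
Reached end at offset 24 after 8 code points.

8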